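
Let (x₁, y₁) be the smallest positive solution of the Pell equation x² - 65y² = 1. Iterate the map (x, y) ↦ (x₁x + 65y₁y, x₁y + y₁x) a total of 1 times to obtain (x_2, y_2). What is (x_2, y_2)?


Step 1: Find the fundamental solution (x₁, y₁) of x² - 65y² = 1.
  Expand √65 as a continued fraction. a₀ = ⌊√65⌋ = 8; iterate m_{k+1} = d_k·a_k − m_k, d_{k+1} = (65 − m_{k+1}²)/d_k, a_{k+1} = ⌊(a₀ + m_{k+1})/d_{k+1}⌋ (starting m₀ = 0, d₀ = 1), with convergents p_k = a_k·p_{k-1} + p_{k-2}, q_k = a_k·q_{k-1} + q_{k-2} (p₋₁ = 1, q₋₁ = 0):
  k = 0: a₀ = 8; p₀/q₀ = 8/1; p₀² − 65·q₀² = 64 − 65 = -1.
  k = 1: m = 8, d = 1, a = ⌊(8 + 8)/1⌋ = 16; p/q = (16·8 + 1)/(16·1 + 0) = 129/16; p² − 65·q² = 16641 − 16640 = 1.
  The first convergent with p² − 65·q² = 1 gives the fundamental solution (x₁, y₁) = (129, 16).
Step 2: Apply the recurrence (x_{n+1}, y_{n+1}) = (x₁x_n + 65y₁y_n, x₁y_n + y₁x_n) repeatedly.
  From (x_1, y_1) = (129, 16): x_2 = 129·129 + 65·16·16 = 33281; y_2 = 129·16 + 16·129 = 4128.
Step 3: Verify x_2² - 65·y_2² = 1107624961 - 1107624960 = 1 (should be 1). ✓

(x_1, y_1) = (129, 16); (x_2, y_2) = (33281, 4128).


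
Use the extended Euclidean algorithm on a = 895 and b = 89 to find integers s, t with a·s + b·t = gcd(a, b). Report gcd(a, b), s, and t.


Euclidean algorithm on (895, 89) — divide until remainder is 0:
  895 = 10 · 89 + 5
  89 = 17 · 5 + 4
  5 = 1 · 4 + 1
  4 = 4 · 1 + 0
gcd(895, 89) = 1.
Track Bezout coefficients alongside the remainders: start with r₀ = 895 = a·1 + b·0 (s = 1, t = 0) and r₁ = 89 = a·0 + b·1 (s = 0, t = 1); each new remainder r_{k+1} = r_{k-1} − q_k·r_k inherits s_{k+1} = s_{k-1} − q_k·s_k, t_{k+1} = t_{k-1} − q_k·t_k, so r_k = a·s_k + b·t_k at every step:
  q = 10: r = 5, s = 1 − 10·0 = 1, t = 0 − 10·1 = -10  (check: 895·1 + 89·(-10) = 5)
  q = 17: r = 4, s = 0 − 17·1 = -17, t = 1 − 17·(-10) = 171  (check: 895·(-17) + 89·171 = 4)
  q = 1: r = 1, s = 1 − 1·(-17) = 18, t = -10 − 1·171 = -181  (check: 895·18 + 89·(-181) = 1)
The row with r = 1 (the gcd) gives the Bezout coefficients s = 18, t = -181.
Result: 895 · (18) + 89 · (-181) = 1.

gcd(895, 89) = 1; s = 18, t = -181 (check: 895·18 + 89·(-181) = 1).


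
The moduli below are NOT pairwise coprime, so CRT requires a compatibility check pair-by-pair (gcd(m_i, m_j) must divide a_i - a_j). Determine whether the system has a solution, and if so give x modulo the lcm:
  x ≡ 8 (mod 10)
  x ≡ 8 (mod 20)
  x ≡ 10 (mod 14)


Moduli 10, 20, 14 are not pairwise coprime, so CRT works modulo lcm(m_i) when all pairwise compatibility conditions hold.
Pairwise compatibility: gcd(m_i, m_j) must divide a_i - a_j for every pair.
Merge one congruence at a time:
  Start: x ≡ 8 (mod 10).
  Combine with x ≡ 8 (mod 20): gcd(10, 20) = 10; 8 - 8 = 0, which IS divisible by 10, so compatible.
    Write x = 8 + 10·t and substitute into x ≡ 8 (mod 20): 10·t ≡ 8 − 8 = 0 (mod 20).
    Divide the congruence (and modulus) by g = 10: 1·t ≡ 0 (mod 2).
    So t ≡ 0 (mod 2).
    Then x = 8 + 10·0 = 8, valid modulo lcm(10, 20) = 20: x ≡ 8 (mod 20).
  Combine with x ≡ 10 (mod 14): gcd(20, 14) = 2; 10 - 8 = 2, which IS divisible by 2, so compatible.
    Write x = 8 + 20·t and substitute into x ≡ 10 (mod 14): 20·t ≡ 10 − 8 = 2 (mod 14).
    Divide the congruence (and modulus) by g = 2: 10·t ≡ 1 (mod 7).
    Reduce coefficients mod 7: 3·t ≡ 1 (mod 7).
    The inverse of 3 mod 7 is 5 (since 3·5 = 15 = 2·7 + 1), so t ≡ 5·1 = 5 ≡ 5 (mod 7).
    Then x = 8 + 20·5 = 108, valid modulo lcm(20, 14) = 140: x ≡ 108 (mod 140).
Verify: 108 mod 10 = 8, 108 mod 20 = 8, 108 mod 14 = 10.

x ≡ 108 (mod 140).


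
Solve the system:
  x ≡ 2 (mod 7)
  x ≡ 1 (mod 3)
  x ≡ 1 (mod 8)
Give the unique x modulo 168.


Moduli 7, 3, 8 are pairwise coprime; by CRT there is a unique solution modulo M = 7 · 3 · 8 = 168.
Solve pairwise, accumulating the modulus:
  Start with x ≡ 2 (mod 7).
  Combine with x ≡ 1 (mod 3): since gcd(7, 3) = 1, we get a unique residue mod 21.
    Write x = 2 + 7·t and substitute into x ≡ 1 (mod 3): 7·t ≡ 1 − 2 = -1 (mod 3).
    Reduce coefficients mod 3: 1·t ≡ 2 (mod 3).
    So t ≡ 2 (mod 3).
    Then x = 2 + 7·2 = 16, valid modulo lcm(7, 3) = 21: x ≡ 16 (mod 21).
  Combine with x ≡ 1 (mod 8): since gcd(21, 8) = 1, we get a unique residue mod 168.
    Write x = 16 + 21·t and substitute into x ≡ 1 (mod 8): 21·t ≡ 1 − 16 = -15 (mod 8).
    Reduce coefficients mod 8: 5·t ≡ 1 (mod 8).
    The inverse of 5 mod 8 is 5 (since 5·5 = 25 = 3·8 + 1), so t ≡ 5·1 = 5 ≡ 5 (mod 8).
    Then x = 16 + 21·5 = 121, valid modulo lcm(21, 8) = 168: x ≡ 121 (mod 168).
Verify: 121 mod 7 = 2 ✓, 121 mod 3 = 1 ✓, 121 mod 8 = 1 ✓.

x ≡ 121 (mod 168).


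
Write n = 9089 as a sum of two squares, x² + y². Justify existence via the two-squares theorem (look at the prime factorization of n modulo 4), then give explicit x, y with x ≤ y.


Step 1: Factor n = 9089 = 61 · 149.
Step 2: Check the mod-4 condition on each prime factor: 61 ≡ 1 (mod 4), exponent 1; 149 ≡ 1 (mod 4), exponent 1.
All primes ≡ 3 (mod 4) appear to even exponent (or don't appear), so by the two-squares theorem n IS expressible as a sum of two squares.
Step 3: Build a representation. Here n = 61 · 149 is a product of primes ≡ 1 (mod 4). Each prime p ≡ 1 (mod 4) is itself a sum of two squares; find a² by testing p − a² for a perfect square:
  61: 61 − 1² = 60, 61 − 2² = 57, 61 − 3² = 52, 61 − 4² = 45, 61 − 5² = 36 = 6² ⇒ 61 = 5² + 6².
  149: 149 − 1² = 148, 149 − 2² = 145, 149 − 3² = 140, 149 − 4² = 133, 149 − 5² = 124, 149 − 6² = 113, 149 − 7² = 100 = 10² ⇒ 149 = 7² + 10².
  Combine using the Brahmagupta–Fibonacci identity (a² + b²)(c² + d²) = (ac − bd)² + (ad + bc)² = (ac + bd)² + (ad − bc)²:
  61 · 149 = 9089: from (5² + 6²)(7² + 10²), take (5·7 − 6·10, 5·10 + 6·7) = (35 − 60, 50 + 42) = (-25, 92); dropping signs (only squares matter) gives (25, 92); check 25² + 92² = 625 + 8464 = 9089 ✓.
Step 4: Order so x ≤ y and verify: 25² + 92² = 625 + 8464 = 9089 = n. ✓

n = 9089 = 25² + 92² (one valid representation with x ≤ y).


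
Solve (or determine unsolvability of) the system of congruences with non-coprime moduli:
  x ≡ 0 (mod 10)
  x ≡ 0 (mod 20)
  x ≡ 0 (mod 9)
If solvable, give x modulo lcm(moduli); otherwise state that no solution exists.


Moduli 10, 20, 9 are not pairwise coprime, so CRT works modulo lcm(m_i) when all pairwise compatibility conditions hold.
Pairwise compatibility: gcd(m_i, m_j) must divide a_i - a_j for every pair.
Merge one congruence at a time:
  Start: x ≡ 0 (mod 10).
  Combine with x ≡ 0 (mod 20): gcd(10, 20) = 10; 0 - 0 = 0, which IS divisible by 10, so compatible.
    Write x = 0 + 10·t and substitute into x ≡ 0 (mod 20): 10·t ≡ 0 − 0 = 0 (mod 20).
    Divide the congruence (and modulus) by g = 10: 1·t ≡ 0 (mod 2).
    So t ≡ 0 (mod 2).
    Then x = 0 + 10·0 = 0, valid modulo lcm(10, 20) = 20: x ≡ 0 (mod 20).
  Combine with x ≡ 0 (mod 9): gcd(20, 9) = 1; 0 - 0 = 0, which IS divisible by 1, so compatible.
    Write x = 0 + 20·t and substitute into x ≡ 0 (mod 9): 20·t ≡ 0 − 0 = 0 (mod 9).
    Reduce coefficients mod 9: 2·t ≡ 0 (mod 9).
    The inverse of 2 mod 9 is 5 (since 2·5 = 10 = 1·9 + 1), so t ≡ 5·0 = 0 ≡ 0 (mod 9).
    Then x = 0 + 20·0 = 0, valid modulo lcm(20, 9) = 180: x ≡ 0 (mod 180).
Verify: 0 mod 10 = 0, 0 mod 20 = 0, 0 mod 9 = 0.

x ≡ 0 (mod 180).


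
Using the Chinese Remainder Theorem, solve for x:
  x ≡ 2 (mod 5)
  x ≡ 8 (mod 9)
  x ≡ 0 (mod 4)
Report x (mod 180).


Moduli 5, 9, 4 are pairwise coprime; by CRT there is a unique solution modulo M = 5 · 9 · 4 = 180.
Solve pairwise, accumulating the modulus:
  Start with x ≡ 2 (mod 5).
  Combine with x ≡ 8 (mod 9): since gcd(5, 9) = 1, we get a unique residue mod 45.
    Write x = 2 + 5·t and substitute into x ≡ 8 (mod 9): 5·t ≡ 8 − 2 = 6 (mod 9).
    The inverse of 5 mod 9 is 2 (since 5·2 = 10 = 1·9 + 1), so t ≡ 2·6 = 12 ≡ 3 (mod 9).
    Then x = 2 + 5·3 = 17, valid modulo lcm(5, 9) = 45: x ≡ 17 (mod 45).
  Combine with x ≡ 0 (mod 4): since gcd(45, 4) = 1, we get a unique residue mod 180.
    Write x = 17 + 45·t and substitute into x ≡ 0 (mod 4): 45·t ≡ 0 − 17 = -17 (mod 4).
    Reduce coefficients mod 4: 1·t ≡ 3 (mod 4).
    So t ≡ 3 (mod 4).
    Then x = 17 + 45·3 = 152, valid modulo lcm(45, 4) = 180: x ≡ 152 (mod 180).
Verify: 152 mod 5 = 2 ✓, 152 mod 9 = 8 ✓, 152 mod 4 = 0 ✓.

x ≡ 152 (mod 180).


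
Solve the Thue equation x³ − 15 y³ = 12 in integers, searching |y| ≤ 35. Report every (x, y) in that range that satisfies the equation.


The equation is x³ - 15y³ = 12. For fixed y, x³ = 15·y³ + 12, so a solution requires the RHS to be a perfect cube.
Strategy: iterate y from -35 to 35, compute RHS = 15·y³ + 12, and check whether it is a (positive or negative) perfect cube.
Check small values of y:
  y = 0: RHS = 12 is not a perfect cube.
  y = 1: RHS = 27 = (3)³ ⇒ x = 3 works.
  y = -1: RHS = -3 is not a perfect cube.
  y = 2: RHS = 132 is not a perfect cube.
  y = -2: RHS = -108 is not a perfect cube.
  y = 3: RHS = 417 is not a perfect cube.
  y = -3: RHS = -393 is not a perfect cube.
Continuing the search up to |y| = 35 finds no further solutions beyond those listed.
Collected solutions: (3, 1).

Solutions (with |y| ≤ 35): (3, 1).


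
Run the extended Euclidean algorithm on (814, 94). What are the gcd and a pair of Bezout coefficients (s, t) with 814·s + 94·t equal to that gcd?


Euclidean algorithm on (814, 94) — divide until remainder is 0:
  814 = 8 · 94 + 62
  94 = 1 · 62 + 32
  62 = 1 · 32 + 30
  32 = 1 · 30 + 2
  30 = 15 · 2 + 0
gcd(814, 94) = 2.
Track Bezout coefficients alongside the remainders: start with r₀ = 814 = a·1 + b·0 (s = 1, t = 0) and r₁ = 94 = a·0 + b·1 (s = 0, t = 1); each new remainder r_{k+1} = r_{k-1} − q_k·r_k inherits s_{k+1} = s_{k-1} − q_k·s_k, t_{k+1} = t_{k-1} − q_k·t_k, so r_k = a·s_k + b·t_k at every step:
  q = 8: r = 62, s = 1 − 8·0 = 1, t = 0 − 8·1 = -8  (check: 814·1 + 94·(-8) = 62)
  q = 1: r = 32, s = 0 − 1·1 = -1, t = 1 − 1·(-8) = 9  (check: 814·(-1) + 94·9 = 32)
  q = 1: r = 30, s = 1 − 1·(-1) = 2, t = -8 − 1·9 = -17  (check: 814·2 + 94·(-17) = 30)
  q = 1: r = 2, s = -1 − 1·2 = -3, t = 9 − 1·(-17) = 26  (check: 814·(-3) + 94·26 = 2)
The row with r = 2 (the gcd) gives the Bezout coefficients s = -3, t = 26.
Result: 814 · (-3) + 94 · (26) = 2.

gcd(814, 94) = 2; s = -3, t = 26 (check: 814·(-3) + 94·26 = 2).


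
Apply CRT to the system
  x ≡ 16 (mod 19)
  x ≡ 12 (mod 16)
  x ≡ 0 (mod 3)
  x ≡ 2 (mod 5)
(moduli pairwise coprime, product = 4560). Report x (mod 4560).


Product of moduli M = 19 · 16 · 3 · 5 = 4560.
Merge one congruence at a time:
  Start: x ≡ 16 (mod 19).
  Combine with x ≡ 12 (mod 16); new modulus lcm = 304.
    Write x = 16 + 19·t and substitute into x ≡ 12 (mod 16): 19·t ≡ 12 − 16 = -4 (mod 16).
    Reduce coefficients mod 16: 3·t ≡ 12 (mod 16).
    The inverse of 3 mod 16 is 11 (since 3·11 = 33 = 2·16 + 1), so t ≡ 11·12 = 132 ≡ 4 (mod 16).
    Then x = 16 + 19·4 = 92, valid modulo lcm(19, 16) = 304: x ≡ 92 (mod 304).
  Combine with x ≡ 0 (mod 3); new modulus lcm = 912.
    Write x = 92 + 304·t and substitute into x ≡ 0 (mod 3): 304·t ≡ 0 − 92 = -92 (mod 3).
    Reduce coefficients mod 3: 1·t ≡ 1 (mod 3).
    So t ≡ 1 (mod 3).
    Then x = 92 + 304·1 = 396, valid modulo lcm(304, 3) = 912: x ≡ 396 (mod 912).
  Combine with x ≡ 2 (mod 5); new modulus lcm = 4560.
    Write x = 396 + 912·t and substitute into x ≡ 2 (mod 5): 912·t ≡ 2 − 396 = -394 (mod 5).
    Reduce coefficients mod 5: 2·t ≡ 1 (mod 5).
    The inverse of 2 mod 5 is 3 (since 2·3 = 6 = 1·5 + 1), so t ≡ 3·1 = 3 ≡ 3 (mod 5).
    Then x = 396 + 912·3 = 3132, valid modulo lcm(912, 5) = 4560: x ≡ 3132 (mod 4560).
Verify against each original: 3132 mod 19 = 16, 3132 mod 16 = 12, 3132 mod 3 = 0, 3132 mod 5 = 2.

x ≡ 3132 (mod 4560).


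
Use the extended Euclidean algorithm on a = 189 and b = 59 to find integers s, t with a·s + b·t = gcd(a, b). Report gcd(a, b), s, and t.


Euclidean algorithm on (189, 59) — divide until remainder is 0:
  189 = 3 · 59 + 12
  59 = 4 · 12 + 11
  12 = 1 · 11 + 1
  11 = 11 · 1 + 0
gcd(189, 59) = 1.
Track Bezout coefficients alongside the remainders: start with r₀ = 189 = a·1 + b·0 (s = 1, t = 0) and r₁ = 59 = a·0 + b·1 (s = 0, t = 1); each new remainder r_{k+1} = r_{k-1} − q_k·r_k inherits s_{k+1} = s_{k-1} − q_k·s_k, t_{k+1} = t_{k-1} − q_k·t_k, so r_k = a·s_k + b·t_k at every step:
  q = 3: r = 12, s = 1 − 3·0 = 1, t = 0 − 3·1 = -3  (check: 189·1 + 59·(-3) = 12)
  q = 4: r = 11, s = 0 − 4·1 = -4, t = 1 − 4·(-3) = 13  (check: 189·(-4) + 59·13 = 11)
  q = 1: r = 1, s = 1 − 1·(-4) = 5, t = -3 − 1·13 = -16  (check: 189·5 + 59·(-16) = 1)
The row with r = 1 (the gcd) gives the Bezout coefficients s = 5, t = -16.
Result: 189 · (5) + 59 · (-16) = 1.

gcd(189, 59) = 1; s = 5, t = -16 (check: 189·5 + 59·(-16) = 1).


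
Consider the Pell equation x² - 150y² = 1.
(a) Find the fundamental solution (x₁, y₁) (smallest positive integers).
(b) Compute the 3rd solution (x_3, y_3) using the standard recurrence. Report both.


Step 1: Find the fundamental solution (x₁, y₁) of x² - 150y² = 1.
  Expand √150 as a continued fraction. a₀ = ⌊√150⌋ = 12; iterate m_{k+1} = d_k·a_k − m_k, d_{k+1} = (150 − m_{k+1}²)/d_k, a_{k+1} = ⌊(a₀ + m_{k+1})/d_{k+1}⌋ (starting m₀ = 0, d₀ = 1), with convergents p_k = a_k·p_{k-1} + p_{k-2}, q_k = a_k·q_{k-1} + q_{k-2} (p₋₁ = 1, q₋₁ = 0):
  k = 0: a₀ = 12; p₀/q₀ = 12/1; p₀² − 150·q₀² = 144 − 150 = -6.
  k = 1: m = 12, d = 6, a = ⌊(12 + 12)/6⌋ = 4; p/q = (4·12 + 1)/(4·1 + 0) = 49/4; p² − 150·q² = 2401 − 2400 = 1.
  The first convergent with p² − 150·q² = 1 gives the fundamental solution (x₁, y₁) = (49, 4).
Step 2: Apply the recurrence (x_{n+1}, y_{n+1}) = (x₁x_n + 150y₁y_n, x₁y_n + y₁x_n) repeatedly.
  From (x_1, y_1) = (49, 4): x_2 = 49·49 + 150·4·4 = 4801; y_2 = 49·4 + 4·49 = 392.
  From (x_2, y_2) = (4801, 392): x_3 = 49·4801 + 150·4·392 = 470449; y_3 = 49·392 + 4·4801 = 38412.
Step 3: Verify x_3² - 150·y_3² = 221322261601 - 221322261600 = 1 (should be 1). ✓

(x_1, y_1) = (49, 4); (x_3, y_3) = (470449, 38412).


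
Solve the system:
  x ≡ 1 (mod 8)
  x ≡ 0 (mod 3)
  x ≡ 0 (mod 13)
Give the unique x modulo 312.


Moduli 8, 3, 13 are pairwise coprime; by CRT there is a unique solution modulo M = 8 · 3 · 13 = 312.
Solve pairwise, accumulating the modulus:
  Start with x ≡ 1 (mod 8).
  Combine with x ≡ 0 (mod 3): since gcd(8, 3) = 1, we get a unique residue mod 24.
    Write x = 1 + 8·t and substitute into x ≡ 0 (mod 3): 8·t ≡ 0 − 1 = -1 (mod 3).
    Reduce coefficients mod 3: 2·t ≡ 2 (mod 3).
    The inverse of 2 mod 3 is 2 (since 2·2 = 4 = 1·3 + 1), so t ≡ 2·2 = 4 ≡ 1 (mod 3).
    Then x = 1 + 8·1 = 9, valid modulo lcm(8, 3) = 24: x ≡ 9 (mod 24).
  Combine with x ≡ 0 (mod 13): since gcd(24, 13) = 1, we get a unique residue mod 312.
    Write x = 9 + 24·t and substitute into x ≡ 0 (mod 13): 24·t ≡ 0 − 9 = -9 (mod 13).
    Reduce coefficients mod 13: 11·t ≡ 4 (mod 13).
    The inverse of 11 mod 13 is 6 (since 11·6 = 66 = 5·13 + 1), so t ≡ 6·4 = 24 ≡ 11 (mod 13).
    Then x = 9 + 24·11 = 273, valid modulo lcm(24, 13) = 312: x ≡ 273 (mod 312).
Verify: 273 mod 8 = 1 ✓, 273 mod 3 = 0 ✓, 273 mod 13 = 0 ✓.

x ≡ 273 (mod 312).


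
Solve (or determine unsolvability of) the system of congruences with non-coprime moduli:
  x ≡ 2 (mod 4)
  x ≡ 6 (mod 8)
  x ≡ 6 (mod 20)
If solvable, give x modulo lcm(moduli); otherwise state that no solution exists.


Moduli 4, 8, 20 are not pairwise coprime, so CRT works modulo lcm(m_i) when all pairwise compatibility conditions hold.
Pairwise compatibility: gcd(m_i, m_j) must divide a_i - a_j for every pair.
Merge one congruence at a time:
  Start: x ≡ 2 (mod 4).
  Combine with x ≡ 6 (mod 8): gcd(4, 8) = 4; 6 - 2 = 4, which IS divisible by 4, so compatible.
    Write x = 2 + 4·t and substitute into x ≡ 6 (mod 8): 4·t ≡ 6 − 2 = 4 (mod 8).
    Divide the congruence (and modulus) by g = 4: 1·t ≡ 1 (mod 2).
    So t ≡ 1 (mod 2).
    Then x = 2 + 4·1 = 6, valid modulo lcm(4, 8) = 8: x ≡ 6 (mod 8).
  Combine with x ≡ 6 (mod 20): gcd(8, 20) = 4; 6 - 6 = 0, which IS divisible by 4, so compatible.
    Write x = 6 + 8·t and substitute into x ≡ 6 (mod 20): 8·t ≡ 6 − 6 = 0 (mod 20).
    Divide the congruence (and modulus) by g = 4: 2·t ≡ 0 (mod 5).
    The inverse of 2 mod 5 is 3 (since 2·3 = 6 = 1·5 + 1), so t ≡ 3·0 = 0 ≡ 0 (mod 5).
    Then x = 6 + 8·0 = 6, valid modulo lcm(8, 20) = 40: x ≡ 6 (mod 40).
Verify: 6 mod 4 = 2, 6 mod 8 = 6, 6 mod 20 = 6.

x ≡ 6 (mod 40).


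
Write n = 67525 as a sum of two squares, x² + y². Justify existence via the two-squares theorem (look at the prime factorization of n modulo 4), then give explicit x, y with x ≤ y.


Step 1: Factor n = 67525 = 5^2 · 37 · 73.
Step 2: Check the mod-4 condition on each prime factor: 5 ≡ 1 (mod 4), exponent 2; 37 ≡ 1 (mod 4), exponent 1; 73 ≡ 1 (mod 4), exponent 1.
All primes ≡ 3 (mod 4) appear to even exponent (or don't appear), so by the two-squares theorem n IS expressible as a sum of two squares.
Step 3: Build a representation. Group n = k² · m with k = 5 and m = 37 · 73 = 2701 (a product of primes ≡ 1 (mod 4)); a representation of m scales to one of n via (k·x)² + (k·y)² = k²(x² + y²). Each prime p ≡ 1 (mod 4) is itself a sum of two squares; find a² by testing p − a² for a perfect square:
  37: 37 − 1² = 36 = 6² ⇒ 37 = 1² + 6².
  73: 73 − 1² = 72, 73 − 2² = 69, 73 − 3² = 64 = 8² ⇒ 73 = 3² + 8².
  Combine using the Brahmagupta–Fibonacci identity (a² + b²)(c² + d²) = (ac − bd)² + (ad + bc)² = (ac + bd)² + (ad − bc)²:
  37 · 73 = 2701: from (1² + 6²)(3² + 8²), take (1·3 − 6·8, 1·8 + 6·3) = (3 − 48, 8 + 18) = (-45, 26); dropping signs (only squares matter) gives (45, 26); check 45² + 26² = 2025 + 676 = 2701 ✓.
  Scale by k = 5: (5·45, 5·26) = (225, 130).
Step 4: Order so x ≤ y and verify: 130² + 225² = 16900 + 50625 = 67525 = n. ✓

n = 67525 = 130² + 225² (one valid representation with x ≤ y).


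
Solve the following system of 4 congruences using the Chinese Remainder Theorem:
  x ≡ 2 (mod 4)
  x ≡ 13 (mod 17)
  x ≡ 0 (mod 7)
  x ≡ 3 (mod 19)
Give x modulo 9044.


Product of moduli M = 4 · 17 · 7 · 19 = 9044.
Merge one congruence at a time:
  Start: x ≡ 2 (mod 4).
  Combine with x ≡ 13 (mod 17); new modulus lcm = 68.
    Write x = 2 + 4·t and substitute into x ≡ 13 (mod 17): 4·t ≡ 13 − 2 = 11 (mod 17).
    The inverse of 4 mod 17 is 13 (since 4·13 = 52 = 3·17 + 1), so t ≡ 13·11 = 143 ≡ 7 (mod 17).
    Then x = 2 + 4·7 = 30, valid modulo lcm(4, 17) = 68: x ≡ 30 (mod 68).
  Combine with x ≡ 0 (mod 7); new modulus lcm = 476.
    Write x = 30 + 68·t and substitute into x ≡ 0 (mod 7): 68·t ≡ 0 − 30 = -30 (mod 7).
    Reduce coefficients mod 7: 5·t ≡ 5 (mod 7).
    The inverse of 5 mod 7 is 3 (since 5·3 = 15 = 2·7 + 1), so t ≡ 3·5 = 15 ≡ 1 (mod 7).
    Then x = 30 + 68·1 = 98, valid modulo lcm(68, 7) = 476: x ≡ 98 (mod 476).
  Combine with x ≡ 3 (mod 19); new modulus lcm = 9044.
    Write x = 98 + 476·t and substitute into x ≡ 3 (mod 19): 476·t ≡ 3 − 98 = -95 (mod 19).
    Reduce coefficients mod 19: 1·t ≡ 0 (mod 19).
    So t ≡ 0 (mod 19).
    Then x = 98 + 476·0 = 98, valid modulo lcm(476, 19) = 9044: x ≡ 98 (mod 9044).
Verify against each original: 98 mod 4 = 2, 98 mod 17 = 13, 98 mod 7 = 0, 98 mod 19 = 3.

x ≡ 98 (mod 9044).


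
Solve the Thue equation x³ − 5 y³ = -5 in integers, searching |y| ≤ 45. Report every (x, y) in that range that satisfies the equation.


The equation is x³ - 5y³ = -5. For fixed y, x³ = 5·y³ − 5, so a solution requires the RHS to be a perfect cube.
Strategy: iterate y from -45 to 45, compute RHS = 5·y³ − 5, and check whether it is a (positive or negative) perfect cube.
Check small values of y:
  y = 0: RHS = -5 is not a perfect cube.
  y = 1: RHS = 0 = (0)³ ⇒ x = 0 works.
  y = -1: RHS = -10 is not a perfect cube.
  y = 2: RHS = 35 is not a perfect cube.
  y = -2: RHS = -45 is not a perfect cube.
  y = 3: RHS = 130 is not a perfect cube.
  y = -3: RHS = -140 is not a perfect cube.
Continuing the search up to |y| = 45 finds no further solutions beyond those listed.
Collected solutions: (0, 1).

Solutions (with |y| ≤ 45): (0, 1).


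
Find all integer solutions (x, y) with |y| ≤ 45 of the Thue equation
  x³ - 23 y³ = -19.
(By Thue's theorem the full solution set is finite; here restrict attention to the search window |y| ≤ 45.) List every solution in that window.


The equation is x³ - 23y³ = -19. For fixed y, x³ = 23·y³ − 19, so a solution requires the RHS to be a perfect cube.
Strategy: iterate y from -45 to 45, compute RHS = 23·y³ − 19, and check whether it is a (positive or negative) perfect cube.
Check small values of y:
  y = 0: RHS = -19 is not a perfect cube.
  y = 1: RHS = 4 is not a perfect cube.
  y = -1: RHS = -42 is not a perfect cube.
  y = 2: RHS = 165 is not a perfect cube.
  y = -2: RHS = -203 is not a perfect cube.
  y = 3: RHS = 602 is not a perfect cube.
  y = -3: RHS = -640 is not a perfect cube.
Continuing the search up to |y| = 45 finds no solutions either.
No (x, y) in the scanned range satisfies the equation.

No integer solutions with |y| ≤ 45.


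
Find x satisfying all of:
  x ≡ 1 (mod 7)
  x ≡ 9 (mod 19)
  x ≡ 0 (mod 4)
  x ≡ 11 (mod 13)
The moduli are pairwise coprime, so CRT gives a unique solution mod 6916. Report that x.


Product of moduli M = 7 · 19 · 4 · 13 = 6916.
Merge one congruence at a time:
  Start: x ≡ 1 (mod 7).
  Combine with x ≡ 9 (mod 19); new modulus lcm = 133.
    Write x = 1 + 7·t and substitute into x ≡ 9 (mod 19): 7·t ≡ 9 − 1 = 8 (mod 19).
    The inverse of 7 mod 19 is 11 (since 7·11 = 77 = 4·19 + 1), so t ≡ 11·8 = 88 ≡ 12 (mod 19).
    Then x = 1 + 7·12 = 85, valid modulo lcm(7, 19) = 133: x ≡ 85 (mod 133).
  Combine with x ≡ 0 (mod 4); new modulus lcm = 532.
    Write x = 85 + 133·t and substitute into x ≡ 0 (mod 4): 133·t ≡ 0 − 85 = -85 (mod 4).
    Reduce coefficients mod 4: 1·t ≡ 3 (mod 4).
    So t ≡ 3 (mod 4).
    Then x = 85 + 133·3 = 484, valid modulo lcm(133, 4) = 532: x ≡ 484 (mod 532).
  Combine with x ≡ 11 (mod 13); new modulus lcm = 6916.
    Write x = 484 + 532·t and substitute into x ≡ 11 (mod 13): 532·t ≡ 11 − 484 = -473 (mod 13).
    Reduce coefficients mod 13: 12·t ≡ 8 (mod 13).
    The inverse of 12 mod 13 is 12 (since 12·12 = 144 = 11·13 + 1), so t ≡ 12·8 = 96 ≡ 5 (mod 13).
    Then x = 484 + 532·5 = 3144, valid modulo lcm(532, 13) = 6916: x ≡ 3144 (mod 6916).
Verify against each original: 3144 mod 7 = 1, 3144 mod 19 = 9, 3144 mod 4 = 0, 3144 mod 13 = 11.

x ≡ 3144 (mod 6916).


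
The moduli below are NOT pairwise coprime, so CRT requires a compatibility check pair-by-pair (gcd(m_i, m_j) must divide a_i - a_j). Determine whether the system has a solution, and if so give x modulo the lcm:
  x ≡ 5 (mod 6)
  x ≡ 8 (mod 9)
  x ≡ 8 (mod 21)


Moduli 6, 9, 21 are not pairwise coprime, so CRT works modulo lcm(m_i) when all pairwise compatibility conditions hold.
Pairwise compatibility: gcd(m_i, m_j) must divide a_i - a_j for every pair.
Merge one congruence at a time:
  Start: x ≡ 5 (mod 6).
  Combine with x ≡ 8 (mod 9): gcd(6, 9) = 3; 8 - 5 = 3, which IS divisible by 3, so compatible.
    Write x = 5 + 6·t and substitute into x ≡ 8 (mod 9): 6·t ≡ 8 − 5 = 3 (mod 9).
    Divide the congruence (and modulus) by g = 3: 2·t ≡ 1 (mod 3).
    The inverse of 2 mod 3 is 2 (since 2·2 = 4 = 1·3 + 1), so t ≡ 2·1 = 2 ≡ 2 (mod 3).
    Then x = 5 + 6·2 = 17, valid modulo lcm(6, 9) = 18: x ≡ 17 (mod 18).
  Combine with x ≡ 8 (mod 21): gcd(18, 21) = 3; 8 - 17 = -9, which IS divisible by 3, so compatible.
    Write x = 17 + 18·t and substitute into x ≡ 8 (mod 21): 18·t ≡ 8 − 17 = -9 (mod 21).
    Divide the congruence (and modulus) by g = 3: 6·t ≡ -3 (mod 7).
    Reduce coefficients mod 7: 6·t ≡ 4 (mod 7).
    The inverse of 6 mod 7 is 6 (since 6·6 = 36 = 5·7 + 1), so t ≡ 6·4 = 24 ≡ 3 (mod 7).
    Then x = 17 + 18·3 = 71, valid modulo lcm(18, 21) = 126: x ≡ 71 (mod 126).
Verify: 71 mod 6 = 5, 71 mod 9 = 8, 71 mod 21 = 8.

x ≡ 71 (mod 126).


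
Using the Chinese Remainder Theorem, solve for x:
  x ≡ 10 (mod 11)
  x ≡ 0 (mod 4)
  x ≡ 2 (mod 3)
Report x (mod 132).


Moduli 11, 4, 3 are pairwise coprime; by CRT there is a unique solution modulo M = 11 · 4 · 3 = 132.
Solve pairwise, accumulating the modulus:
  Start with x ≡ 10 (mod 11).
  Combine with x ≡ 0 (mod 4): since gcd(11, 4) = 1, we get a unique residue mod 44.
    Write x = 10 + 11·t and substitute into x ≡ 0 (mod 4): 11·t ≡ 0 − 10 = -10 (mod 4).
    Reduce coefficients mod 4: 3·t ≡ 2 (mod 4).
    The inverse of 3 mod 4 is 3 (since 3·3 = 9 = 2·4 + 1), so t ≡ 3·2 = 6 ≡ 2 (mod 4).
    Then x = 10 + 11·2 = 32, valid modulo lcm(11, 4) = 44: x ≡ 32 (mod 44).
  Combine with x ≡ 2 (mod 3): since gcd(44, 3) = 1, we get a unique residue mod 132.
    Write x = 32 + 44·t and substitute into x ≡ 2 (mod 3): 44·t ≡ 2 − 32 = -30 (mod 3).
    Reduce coefficients mod 3: 2·t ≡ 0 (mod 3).
    The inverse of 2 mod 3 is 2 (since 2·2 = 4 = 1·3 + 1), so t ≡ 2·0 = 0 ≡ 0 (mod 3).
    Then x = 32 + 44·0 = 32, valid modulo lcm(44, 3) = 132: x ≡ 32 (mod 132).
Verify: 32 mod 11 = 10 ✓, 32 mod 4 = 0 ✓, 32 mod 3 = 2 ✓.

x ≡ 32 (mod 132).


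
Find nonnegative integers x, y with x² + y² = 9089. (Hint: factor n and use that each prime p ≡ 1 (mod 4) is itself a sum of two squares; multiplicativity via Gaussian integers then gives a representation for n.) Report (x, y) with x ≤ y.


Step 1: Factor n = 9089 = 61 · 149.
Step 2: Check the mod-4 condition on each prime factor: 61 ≡ 1 (mod 4), exponent 1; 149 ≡ 1 (mod 4), exponent 1.
All primes ≡ 3 (mod 4) appear to even exponent (or don't appear), so by the two-squares theorem n IS expressible as a sum of two squares.
Step 3: Build a representation. Here n = 61 · 149 is a product of primes ≡ 1 (mod 4). Each prime p ≡ 1 (mod 4) is itself a sum of two squares; find a² by testing p − a² for a perfect square:
  61: 61 − 1² = 60, 61 − 2² = 57, 61 − 3² = 52, 61 − 4² = 45, 61 − 5² = 36 = 6² ⇒ 61 = 5² + 6².
  149: 149 − 1² = 148, 149 − 2² = 145, 149 − 3² = 140, 149 − 4² = 133, 149 − 5² = 124, 149 − 6² = 113, 149 − 7² = 100 = 10² ⇒ 149 = 7² + 10².
  Combine using the Brahmagupta–Fibonacci identity (a² + b²)(c² + d²) = (ac − bd)² + (ad + bc)² = (ac + bd)² + (ad − bc)²:
  61 · 149 = 9089: from (5² + 6²)(7² + 10²), take (5·7 − 6·10, 5·10 + 6·7) = (35 − 60, 50 + 42) = (-25, 92); dropping signs (only squares matter) gives (25, 92); check 25² + 92² = 625 + 8464 = 9089 ✓.
Step 4: Order so x ≤ y and verify: 25² + 92² = 625 + 8464 = 9089 = n. ✓

n = 9089 = 25² + 92² (one valid representation with x ≤ y).


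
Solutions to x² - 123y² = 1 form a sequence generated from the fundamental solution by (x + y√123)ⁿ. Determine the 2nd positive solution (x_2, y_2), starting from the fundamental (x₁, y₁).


Step 1: Find the fundamental solution (x₁, y₁) of x² - 123y² = 1.
  Expand √123 as a continued fraction. a₀ = ⌊√123⌋ = 11; iterate m_{k+1} = d_k·a_k − m_k, d_{k+1} = (123 − m_{k+1}²)/d_k, a_{k+1} = ⌊(a₀ + m_{k+1})/d_{k+1}⌋ (starting m₀ = 0, d₀ = 1), with convergents p_k = a_k·p_{k-1} + p_{k-2}, q_k = a_k·q_{k-1} + q_{k-2} (p₋₁ = 1, q₋₁ = 0):
  k = 0: a₀ = 11; p₀/q₀ = 11/1; p₀² − 123·q₀² = 121 − 123 = -2.
  k = 1: m = 11, d = 2, a = ⌊(11 + 11)/2⌋ = 11; p/q = (11·11 + 1)/(11·1 + 0) = 122/11; p² − 123·q² = 14884 − 14883 = 1.
  The first convergent with p² − 123·q² = 1 gives the fundamental solution (x₁, y₁) = (122, 11).
Step 2: Apply the recurrence (x_{n+1}, y_{n+1}) = (x₁x_n + 123y₁y_n, x₁y_n + y₁x_n) repeatedly.
  From (x_1, y_1) = (122, 11): x_2 = 122·122 + 123·11·11 = 29767; y_2 = 122·11 + 11·122 = 2684.
Step 3: Verify x_2² - 123·y_2² = 886074289 - 886074288 = 1 (should be 1). ✓

(x_1, y_1) = (122, 11); (x_2, y_2) = (29767, 2684).


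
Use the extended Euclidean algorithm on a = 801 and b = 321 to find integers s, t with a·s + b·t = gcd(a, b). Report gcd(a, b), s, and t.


Euclidean algorithm on (801, 321) — divide until remainder is 0:
  801 = 2 · 321 + 159
  321 = 2 · 159 + 3
  159 = 53 · 3 + 0
gcd(801, 321) = 3.
Track Bezout coefficients alongside the remainders: start with r₀ = 801 = a·1 + b·0 (s = 1, t = 0) and r₁ = 321 = a·0 + b·1 (s = 0, t = 1); each new remainder r_{k+1} = r_{k-1} − q_k·r_k inherits s_{k+1} = s_{k-1} − q_k·s_k, t_{k+1} = t_{k-1} − q_k·t_k, so r_k = a·s_k + b·t_k at every step:
  q = 2: r = 159, s = 1 − 2·0 = 1, t = 0 − 2·1 = -2  (check: 801·1 + 321·(-2) = 159)
  q = 2: r = 3, s = 0 − 2·1 = -2, t = 1 − 2·(-2) = 5  (check: 801·(-2) + 321·5 = 3)
The row with r = 3 (the gcd) gives the Bezout coefficients s = -2, t = 5.
Result: 801 · (-2) + 321 · (5) = 3.

gcd(801, 321) = 3; s = -2, t = 5 (check: 801·(-2) + 321·5 = 3).


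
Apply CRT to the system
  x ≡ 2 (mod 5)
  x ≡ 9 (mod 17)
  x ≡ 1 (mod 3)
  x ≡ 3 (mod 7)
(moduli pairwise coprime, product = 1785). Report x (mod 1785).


Product of moduli M = 5 · 17 · 3 · 7 = 1785.
Merge one congruence at a time:
  Start: x ≡ 2 (mod 5).
  Combine with x ≡ 9 (mod 17); new modulus lcm = 85.
    Write x = 2 + 5·t and substitute into x ≡ 9 (mod 17): 5·t ≡ 9 − 2 = 7 (mod 17).
    The inverse of 5 mod 17 is 7 (since 5·7 = 35 = 2·17 + 1), so t ≡ 7·7 = 49 ≡ 15 (mod 17).
    Then x = 2 + 5·15 = 77, valid modulo lcm(5, 17) = 85: x ≡ 77 (mod 85).
  Combine with x ≡ 1 (mod 3); new modulus lcm = 255.
    Write x = 77 + 85·t and substitute into x ≡ 1 (mod 3): 85·t ≡ 1 − 77 = -76 (mod 3).
    Reduce coefficients mod 3: 1·t ≡ 2 (mod 3).
    So t ≡ 2 (mod 3).
    Then x = 77 + 85·2 = 247, valid modulo lcm(85, 3) = 255: x ≡ 247 (mod 255).
  Combine with x ≡ 3 (mod 7); new modulus lcm = 1785.
    Write x = 247 + 255·t and substitute into x ≡ 3 (mod 7): 255·t ≡ 3 − 247 = -244 (mod 7).
    Reduce coefficients mod 7: 3·t ≡ 1 (mod 7).
    The inverse of 3 mod 7 is 5 (since 3·5 = 15 = 2·7 + 1), so t ≡ 5·1 = 5 ≡ 5 (mod 7).
    Then x = 247 + 255·5 = 1522, valid modulo lcm(255, 7) = 1785: x ≡ 1522 (mod 1785).
Verify against each original: 1522 mod 5 = 2, 1522 mod 17 = 9, 1522 mod 3 = 1, 1522 mod 7 = 3.

x ≡ 1522 (mod 1785).


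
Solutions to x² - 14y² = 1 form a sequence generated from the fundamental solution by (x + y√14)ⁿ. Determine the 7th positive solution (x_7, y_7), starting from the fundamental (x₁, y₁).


Step 1: Find the fundamental solution (x₁, y₁) of x² - 14y² = 1.
  Expand √14 as a continued fraction. a₀ = ⌊√14⌋ = 3; iterate m_{k+1} = d_k·a_k − m_k, d_{k+1} = (14 − m_{k+1}²)/d_k, a_{k+1} = ⌊(a₀ + m_{k+1})/d_{k+1}⌋ (starting m₀ = 0, d₀ = 1), with convergents p_k = a_k·p_{k-1} + p_{k-2}, q_k = a_k·q_{k-1} + q_{k-2} (p₋₁ = 1, q₋₁ = 0):
  k = 0: a₀ = 3; p₀/q₀ = 3/1; p₀² − 14·q₀² = 9 − 14 = -5.
  k = 1: m = 3, d = 5, a = ⌊(3 + 3)/5⌋ = 1; p/q = (1·3 + 1)/(1·1 + 0) = 4/1; p² − 14·q² = 16 − 14 = 2.
  k = 2: m = 2, d = 2, a = ⌊(3 + 2)/2⌋ = 2; p/q = (2·4 + 3)/(2·1 + 1) = 11/3; p² − 14·q² = 121 − 126 = -5.
  k = 3: m = 2, d = 5, a = ⌊(3 + 2)/5⌋ = 1; p/q = (1·11 + 4)/(1·3 + 1) = 15/4; p² − 14·q² = 225 − 224 = 1.
  The first convergent with p² − 14·q² = 1 gives the fundamental solution (x₁, y₁) = (15, 4).
Step 2: Apply the recurrence (x_{n+1}, y_{n+1}) = (x₁x_n + 14y₁y_n, x₁y_n + y₁x_n) repeatedly.
  From (x_1, y_1) = (15, 4): x_2 = 15·15 + 14·4·4 = 449; y_2 = 15·4 + 4·15 = 120.
  From (x_2, y_2) = (449, 120): x_3 = 15·449 + 14·4·120 = 13455; y_3 = 15·120 + 4·449 = 3596.
  From (x_3, y_3) = (13455, 3596): x_4 = 15·13455 + 14·4·3596 = 403201; y_4 = 15·3596 + 4·13455 = 107760.
  From (x_4, y_4) = (403201, 107760): x_5 = 15·403201 + 14·4·107760 = 12082575; y_5 = 15·107760 + 4·403201 = 3229204.
  From (x_5, y_5) = (12082575, 3229204): x_6 = 15·12082575 + 14·4·3229204 = 362074049; y_6 = 15·3229204 + 4·12082575 = 96768360.
  From (x_6, y_6) = (362074049, 96768360): x_7 = 15·362074049 + 14·4·96768360 = 10850138895; y_7 = 15·96768360 + 4·362074049 = 2899821596.
Step 3: Verify x_7² - 14·y_7² = 117725514040791821025 - 117725514040791821024 = 1 (should be 1). ✓

(x_1, y_1) = (15, 4); (x_7, y_7) = (10850138895, 2899821596).


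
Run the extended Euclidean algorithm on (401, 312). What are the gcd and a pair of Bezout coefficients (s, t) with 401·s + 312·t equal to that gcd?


Euclidean algorithm on (401, 312) — divide until remainder is 0:
  401 = 1 · 312 + 89
  312 = 3 · 89 + 45
  89 = 1 · 45 + 44
  45 = 1 · 44 + 1
  44 = 44 · 1 + 0
gcd(401, 312) = 1.
Track Bezout coefficients alongside the remainders: start with r₀ = 401 = a·1 + b·0 (s = 1, t = 0) and r₁ = 312 = a·0 + b·1 (s = 0, t = 1); each new remainder r_{k+1} = r_{k-1} − q_k·r_k inherits s_{k+1} = s_{k-1} − q_k·s_k, t_{k+1} = t_{k-1} − q_k·t_k, so r_k = a·s_k + b·t_k at every step:
  q = 1: r = 89, s = 1 − 1·0 = 1, t = 0 − 1·1 = -1  (check: 401·1 + 312·(-1) = 89)
  q = 3: r = 45, s = 0 − 3·1 = -3, t = 1 − 3·(-1) = 4  (check: 401·(-3) + 312·4 = 45)
  q = 1: r = 44, s = 1 − 1·(-3) = 4, t = -1 − 1·4 = -5  (check: 401·4 + 312·(-5) = 44)
  q = 1: r = 1, s = -3 − 1·4 = -7, t = 4 − 1·(-5) = 9  (check: 401·(-7) + 312·9 = 1)
The row with r = 1 (the gcd) gives the Bezout coefficients s = -7, t = 9.
Result: 401 · (-7) + 312 · (9) = 1.

gcd(401, 312) = 1; s = -7, t = 9 (check: 401·(-7) + 312·9 = 1).


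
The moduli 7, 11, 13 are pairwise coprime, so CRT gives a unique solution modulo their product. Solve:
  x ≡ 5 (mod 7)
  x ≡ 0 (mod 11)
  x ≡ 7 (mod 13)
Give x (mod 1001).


Moduli 7, 11, 13 are pairwise coprime; by CRT there is a unique solution modulo M = 7 · 11 · 13 = 1001.
Solve pairwise, accumulating the modulus:
  Start with x ≡ 5 (mod 7).
  Combine with x ≡ 0 (mod 11): since gcd(7, 11) = 1, we get a unique residue mod 77.
    Write x = 5 + 7·t and substitute into x ≡ 0 (mod 11): 7·t ≡ 0 − 5 = -5 (mod 11).
    Reduce coefficients mod 11: 7·t ≡ 6 (mod 11).
    The inverse of 7 mod 11 is 8 (since 7·8 = 56 = 5·11 + 1), so t ≡ 8·6 = 48 ≡ 4 (mod 11).
    Then x = 5 + 7·4 = 33, valid modulo lcm(7, 11) = 77: x ≡ 33 (mod 77).
  Combine with x ≡ 7 (mod 13): since gcd(77, 13) = 1, we get a unique residue mod 1001.
    Write x = 33 + 77·t and substitute into x ≡ 7 (mod 13): 77·t ≡ 7 − 33 = -26 (mod 13).
    Reduce coefficients mod 13: 12·t ≡ 0 (mod 13).
    The inverse of 12 mod 13 is 12 (since 12·12 = 144 = 11·13 + 1), so t ≡ 12·0 = 0 ≡ 0 (mod 13).
    Then x = 33 + 77·0 = 33, valid modulo lcm(77, 13) = 1001: x ≡ 33 (mod 1001).
Verify: 33 mod 7 = 5 ✓, 33 mod 11 = 0 ✓, 33 mod 13 = 7 ✓.

x ≡ 33 (mod 1001).


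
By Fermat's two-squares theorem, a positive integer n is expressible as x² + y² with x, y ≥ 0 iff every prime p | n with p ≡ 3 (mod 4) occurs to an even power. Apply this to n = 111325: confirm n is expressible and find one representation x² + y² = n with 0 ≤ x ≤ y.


Step 1: Factor n = 111325 = 5^2 · 61 · 73.
Step 2: Check the mod-4 condition on each prime factor: 5 ≡ 1 (mod 4), exponent 2; 61 ≡ 1 (mod 4), exponent 1; 73 ≡ 1 (mod 4), exponent 1.
All primes ≡ 3 (mod 4) appear to even exponent (or don't appear), so by the two-squares theorem n IS expressible as a sum of two squares.
Step 3: Build a representation. Group n = k² · m with k = 5 and m = 61 · 73 = 4453 (a product of primes ≡ 1 (mod 4)); a representation of m scales to one of n via (k·x)² + (k·y)² = k²(x² + y²). Each prime p ≡ 1 (mod 4) is itself a sum of two squares; find a² by testing p − a² for a perfect square:
  61: 61 − 1² = 60, 61 − 2² = 57, 61 − 3² = 52, 61 − 4² = 45, 61 − 5² = 36 = 6² ⇒ 61 = 5² + 6².
  73: 73 − 1² = 72, 73 − 2² = 69, 73 − 3² = 64 = 8² ⇒ 73 = 3² + 8².
  Combine using the Brahmagupta–Fibonacci identity (a² + b²)(c² + d²) = (ac − bd)² + (ad + bc)² = (ac + bd)² + (ad − bc)²:
  61 · 73 = 4453: from (5² + 6²)(3² + 8²), take (5·3 − 6·8, 5·8 + 6·3) = (15 − 48, 40 + 18) = (-33, 58); dropping signs (only squares matter) gives (33, 58); check 33² + 58² = 1089 + 3364 = 4453 ✓.
  Scale by k = 5: (5·33, 5·58) = (165, 290).
Step 4: Order so x ≤ y and verify: 165² + 290² = 27225 + 84100 = 111325 = n. ✓

n = 111325 = 165² + 290² (one valid representation with x ≤ y).


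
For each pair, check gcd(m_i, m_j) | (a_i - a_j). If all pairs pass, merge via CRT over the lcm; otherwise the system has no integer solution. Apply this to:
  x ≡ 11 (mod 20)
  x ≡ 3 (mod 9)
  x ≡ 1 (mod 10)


Moduli 20, 9, 10 are not pairwise coprime, so CRT works modulo lcm(m_i) when all pairwise compatibility conditions hold.
Pairwise compatibility: gcd(m_i, m_j) must divide a_i - a_j for every pair.
Merge one congruence at a time:
  Start: x ≡ 11 (mod 20).
  Combine with x ≡ 3 (mod 9): gcd(20, 9) = 1; 3 - 11 = -8, which IS divisible by 1, so compatible.
    Write x = 11 + 20·t and substitute into x ≡ 3 (mod 9): 20·t ≡ 3 − 11 = -8 (mod 9).
    Reduce coefficients mod 9: 2·t ≡ 1 (mod 9).
    The inverse of 2 mod 9 is 5 (since 2·5 = 10 = 1·9 + 1), so t ≡ 5·1 = 5 ≡ 5 (mod 9).
    Then x = 11 + 20·5 = 111, valid modulo lcm(20, 9) = 180: x ≡ 111 (mod 180).
  Combine with x ≡ 1 (mod 10): gcd(180, 10) = 10; 1 - 111 = -110, which IS divisible by 10, so compatible.
    Write x = 111 + 180·t and substitute into x ≡ 1 (mod 10): 180·t ≡ 1 − 111 = -110 (mod 10).
    Divide the congruence (and modulus) by g = 10: 18·t ≡ -11 (mod 1).
    Modulo 1 every t works; take t = 0.
    Then x = 111 + 180·0 = 111, valid modulo lcm(180, 10) = 180: x ≡ 111 (mod 180).
Verify: 111 mod 20 = 11, 111 mod 9 = 3, 111 mod 10 = 1.

x ≡ 111 (mod 180).


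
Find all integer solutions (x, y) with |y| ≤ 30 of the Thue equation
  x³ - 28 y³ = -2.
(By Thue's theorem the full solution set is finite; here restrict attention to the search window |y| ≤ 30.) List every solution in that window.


The equation is x³ - 28y³ = -2. For fixed y, x³ = 28·y³ − 2, so a solution requires the RHS to be a perfect cube.
Strategy: iterate y from -30 to 30, compute RHS = 28·y³ − 2, and check whether it is a (positive or negative) perfect cube.
Check small values of y:
  y = 0: RHS = -2 is not a perfect cube.
  y = 1: RHS = 26 is not a perfect cube.
  y = -1: RHS = -30 is not a perfect cube.
  y = 2: RHS = 222 is not a perfect cube.
  y = -2: RHS = -226 is not a perfect cube.
  y = 3: RHS = 754 is not a perfect cube.
  y = -3: RHS = -758 is not a perfect cube.
Continuing the search up to |y| = 30 finds no solutions either.
No (x, y) in the scanned range satisfies the equation.

No integer solutions with |y| ≤ 30.


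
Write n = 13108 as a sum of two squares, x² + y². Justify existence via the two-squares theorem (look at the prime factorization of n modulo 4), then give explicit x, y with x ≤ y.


Step 1: Factor n = 13108 = 2^2 · 29 · 113.
Step 2: Check the mod-4 condition on each prime factor: 2 = 2 (special); 29 ≡ 1 (mod 4), exponent 1; 113 ≡ 1 (mod 4), exponent 1.
All primes ≡ 3 (mod 4) appear to even exponent (or don't appear), so by the two-squares theorem n IS expressible as a sum of two squares.
Step 3: Build a representation. Group n = k² · m with k = 2 and m = 29 · 113 = 3277 (a product of primes ≡ 1 (mod 4)); a representation of m scales to one of n via (k·x)² + (k·y)² = k²(x² + y²). Each prime p ≡ 1 (mod 4) is itself a sum of two squares; find a² by testing p − a² for a perfect square:
  29: 29 − 1² = 28, 29 − 2² = 25 = 5² ⇒ 29 = 2² + 5².
  113: 113 − 1² = 112, 113 − 2² = 109, 113 − 3² = 104, 113 − 4² = 97, 113 − 5² = 88, 113 − 6² = 77, 113 − 7² = 64 = 8² ⇒ 113 = 7² + 8².
  Combine using the Brahmagupta–Fibonacci identity (a² + b²)(c² + d²) = (ac − bd)² + (ad + bc)² = (ac + bd)² + (ad − bc)²:
  29 · 113 = 3277: from (2² + 5²)(7² + 8²), take (2·7 − 5·8, 2·8 + 5·7) = (14 − 40, 16 + 35) = (-26, 51); dropping signs (only squares matter) gives (26, 51); check 26² + 51² = 676 + 2601 = 3277 ✓.
  Scale by k = 2: (2·26, 2·51) = (52, 102).
Step 4: Order so x ≤ y and verify: 52² + 102² = 2704 + 10404 = 13108 = n. ✓

n = 13108 = 52² + 102² (one valid representation with x ≤ y).
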